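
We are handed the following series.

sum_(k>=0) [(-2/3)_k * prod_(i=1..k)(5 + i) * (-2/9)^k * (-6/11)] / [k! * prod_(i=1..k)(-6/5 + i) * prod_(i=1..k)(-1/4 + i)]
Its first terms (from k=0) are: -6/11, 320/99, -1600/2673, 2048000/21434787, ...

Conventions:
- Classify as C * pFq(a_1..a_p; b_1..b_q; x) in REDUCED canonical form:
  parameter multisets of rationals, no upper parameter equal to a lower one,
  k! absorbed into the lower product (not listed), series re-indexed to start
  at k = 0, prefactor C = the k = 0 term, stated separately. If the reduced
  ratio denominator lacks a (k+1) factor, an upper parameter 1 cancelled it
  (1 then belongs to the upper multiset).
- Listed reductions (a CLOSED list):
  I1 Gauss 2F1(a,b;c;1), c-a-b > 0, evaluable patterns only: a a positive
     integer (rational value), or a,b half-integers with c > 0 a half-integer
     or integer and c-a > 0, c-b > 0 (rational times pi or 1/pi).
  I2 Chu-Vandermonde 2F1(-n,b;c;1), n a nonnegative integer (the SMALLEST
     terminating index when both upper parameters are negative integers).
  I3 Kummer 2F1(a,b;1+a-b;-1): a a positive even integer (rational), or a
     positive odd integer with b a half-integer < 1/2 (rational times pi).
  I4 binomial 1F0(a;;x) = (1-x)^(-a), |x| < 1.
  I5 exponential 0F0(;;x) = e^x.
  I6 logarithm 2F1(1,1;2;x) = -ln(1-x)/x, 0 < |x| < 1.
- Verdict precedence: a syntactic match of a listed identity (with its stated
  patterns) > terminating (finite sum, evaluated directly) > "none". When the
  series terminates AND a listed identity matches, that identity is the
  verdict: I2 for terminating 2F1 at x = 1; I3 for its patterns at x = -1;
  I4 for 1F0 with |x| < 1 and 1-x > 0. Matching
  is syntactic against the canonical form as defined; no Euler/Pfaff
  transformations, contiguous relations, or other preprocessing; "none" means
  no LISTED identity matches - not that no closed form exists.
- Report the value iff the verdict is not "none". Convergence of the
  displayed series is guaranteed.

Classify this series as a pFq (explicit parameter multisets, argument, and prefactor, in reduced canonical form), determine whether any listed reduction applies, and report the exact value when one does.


With C = -6/11: the canonical form is 2F2(-2/3, 6; -1/5, 3/4; -2/9). Verdict: none here - no I1-I6 shape fits x = -2/9 with lower {-1/5, 3/4}.

Key step: x = (-2/9) and the running product (prefactor -6/11) telescopes to a rising factorial.
Adjacent-term ratio: r(k) = (-2/9) * (k-2/3) (k+6) / [(k-1/5) (k+3/4) (k+1)] - rational in k, leading ratio (-2/9); with t_0 = -6/11, classification follows.


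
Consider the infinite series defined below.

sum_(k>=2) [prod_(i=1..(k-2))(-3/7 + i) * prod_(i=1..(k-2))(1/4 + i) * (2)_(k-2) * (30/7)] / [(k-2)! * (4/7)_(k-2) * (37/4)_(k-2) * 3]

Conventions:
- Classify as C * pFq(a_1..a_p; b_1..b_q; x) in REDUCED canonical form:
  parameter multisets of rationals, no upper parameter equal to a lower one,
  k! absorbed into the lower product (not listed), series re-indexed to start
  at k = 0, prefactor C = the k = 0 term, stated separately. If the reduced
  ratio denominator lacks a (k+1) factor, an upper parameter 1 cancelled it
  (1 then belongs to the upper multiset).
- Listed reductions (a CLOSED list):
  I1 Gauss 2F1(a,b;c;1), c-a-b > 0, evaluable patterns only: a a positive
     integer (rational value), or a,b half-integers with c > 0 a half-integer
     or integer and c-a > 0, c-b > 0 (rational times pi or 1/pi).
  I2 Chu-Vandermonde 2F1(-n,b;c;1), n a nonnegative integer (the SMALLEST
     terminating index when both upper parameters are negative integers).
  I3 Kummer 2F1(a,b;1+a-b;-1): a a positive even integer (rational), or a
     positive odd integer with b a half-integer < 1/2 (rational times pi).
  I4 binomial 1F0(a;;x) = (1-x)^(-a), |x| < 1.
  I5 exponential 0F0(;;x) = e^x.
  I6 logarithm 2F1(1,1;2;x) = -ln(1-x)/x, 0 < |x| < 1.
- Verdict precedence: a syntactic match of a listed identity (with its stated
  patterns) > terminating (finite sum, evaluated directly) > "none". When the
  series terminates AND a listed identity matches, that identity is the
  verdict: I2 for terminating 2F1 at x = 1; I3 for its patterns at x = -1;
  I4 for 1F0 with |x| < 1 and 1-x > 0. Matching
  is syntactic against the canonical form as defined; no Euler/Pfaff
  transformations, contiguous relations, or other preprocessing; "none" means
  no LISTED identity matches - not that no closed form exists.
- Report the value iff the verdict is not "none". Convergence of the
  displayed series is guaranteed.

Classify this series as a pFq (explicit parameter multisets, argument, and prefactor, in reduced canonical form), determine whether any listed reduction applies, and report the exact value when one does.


x = 1 here; the reduced form reads 2F1, upper {5/4, 2}, lower {37/4}, C = 10/7. Verdict: Gauss (I1, integer-parameter pattern) fires (x = 1: the Gamma ratio telescopes since c-a-b = 6 > 0 and a = 2 in Z>0). Its exact value is 1595/784.

Structural cue: t_0 = 10/7 here, and the parameter 4/7 appears in both the upper and lower lists and cancels.
Adjacent-term ratio: r(k) = 1 * (k+5/4) (k+2) / [(k+37/4) (k+1)] - rational in k. x = 1; t_0 = 10/7; negate the roots.


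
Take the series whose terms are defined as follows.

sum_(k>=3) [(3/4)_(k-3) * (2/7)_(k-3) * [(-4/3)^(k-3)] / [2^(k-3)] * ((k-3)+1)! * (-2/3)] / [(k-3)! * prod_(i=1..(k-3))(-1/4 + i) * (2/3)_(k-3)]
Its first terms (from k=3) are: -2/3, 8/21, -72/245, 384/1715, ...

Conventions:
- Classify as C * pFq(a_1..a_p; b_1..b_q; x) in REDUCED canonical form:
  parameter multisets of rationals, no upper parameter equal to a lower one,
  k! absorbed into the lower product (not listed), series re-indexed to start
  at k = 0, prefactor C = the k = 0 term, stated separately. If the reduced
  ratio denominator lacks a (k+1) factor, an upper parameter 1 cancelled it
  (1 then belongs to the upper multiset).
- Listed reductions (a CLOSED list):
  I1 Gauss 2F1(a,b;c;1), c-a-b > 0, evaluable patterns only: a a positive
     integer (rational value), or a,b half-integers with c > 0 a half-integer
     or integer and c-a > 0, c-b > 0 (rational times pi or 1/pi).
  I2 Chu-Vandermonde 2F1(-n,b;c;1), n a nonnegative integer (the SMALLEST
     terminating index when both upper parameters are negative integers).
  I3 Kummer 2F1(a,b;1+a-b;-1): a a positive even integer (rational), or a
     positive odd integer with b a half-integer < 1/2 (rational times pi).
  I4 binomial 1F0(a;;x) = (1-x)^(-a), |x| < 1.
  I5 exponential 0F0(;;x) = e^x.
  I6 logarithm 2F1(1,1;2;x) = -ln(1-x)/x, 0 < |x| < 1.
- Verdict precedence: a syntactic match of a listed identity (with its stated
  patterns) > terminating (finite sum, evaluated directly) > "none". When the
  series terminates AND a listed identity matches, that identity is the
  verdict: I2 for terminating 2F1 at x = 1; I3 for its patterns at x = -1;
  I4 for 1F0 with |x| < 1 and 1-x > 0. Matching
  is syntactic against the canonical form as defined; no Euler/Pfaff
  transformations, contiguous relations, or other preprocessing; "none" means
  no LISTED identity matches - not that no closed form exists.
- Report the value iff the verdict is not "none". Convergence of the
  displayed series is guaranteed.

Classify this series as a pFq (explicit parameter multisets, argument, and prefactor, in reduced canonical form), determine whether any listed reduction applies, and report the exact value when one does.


The series (x = -2/3) is 2F1: upper {2/7, 2}, lower {2/3}, prefactor -2/3. Verdict: none here - no I1-I6 shape fits x = -2/3 with lower {2/3}.

The tell: x = (-2/3) and the lower running product (C = -2/3, x = -2/3) is a rising factorial.
Consecutive-term ratio: r(k) = (-2/3) * (k+2/7) (k+2) / [(k+2/3) (k+1)] - poly over poly, x = (-2/3) from leading terms; C = -2/3 at k = 0.


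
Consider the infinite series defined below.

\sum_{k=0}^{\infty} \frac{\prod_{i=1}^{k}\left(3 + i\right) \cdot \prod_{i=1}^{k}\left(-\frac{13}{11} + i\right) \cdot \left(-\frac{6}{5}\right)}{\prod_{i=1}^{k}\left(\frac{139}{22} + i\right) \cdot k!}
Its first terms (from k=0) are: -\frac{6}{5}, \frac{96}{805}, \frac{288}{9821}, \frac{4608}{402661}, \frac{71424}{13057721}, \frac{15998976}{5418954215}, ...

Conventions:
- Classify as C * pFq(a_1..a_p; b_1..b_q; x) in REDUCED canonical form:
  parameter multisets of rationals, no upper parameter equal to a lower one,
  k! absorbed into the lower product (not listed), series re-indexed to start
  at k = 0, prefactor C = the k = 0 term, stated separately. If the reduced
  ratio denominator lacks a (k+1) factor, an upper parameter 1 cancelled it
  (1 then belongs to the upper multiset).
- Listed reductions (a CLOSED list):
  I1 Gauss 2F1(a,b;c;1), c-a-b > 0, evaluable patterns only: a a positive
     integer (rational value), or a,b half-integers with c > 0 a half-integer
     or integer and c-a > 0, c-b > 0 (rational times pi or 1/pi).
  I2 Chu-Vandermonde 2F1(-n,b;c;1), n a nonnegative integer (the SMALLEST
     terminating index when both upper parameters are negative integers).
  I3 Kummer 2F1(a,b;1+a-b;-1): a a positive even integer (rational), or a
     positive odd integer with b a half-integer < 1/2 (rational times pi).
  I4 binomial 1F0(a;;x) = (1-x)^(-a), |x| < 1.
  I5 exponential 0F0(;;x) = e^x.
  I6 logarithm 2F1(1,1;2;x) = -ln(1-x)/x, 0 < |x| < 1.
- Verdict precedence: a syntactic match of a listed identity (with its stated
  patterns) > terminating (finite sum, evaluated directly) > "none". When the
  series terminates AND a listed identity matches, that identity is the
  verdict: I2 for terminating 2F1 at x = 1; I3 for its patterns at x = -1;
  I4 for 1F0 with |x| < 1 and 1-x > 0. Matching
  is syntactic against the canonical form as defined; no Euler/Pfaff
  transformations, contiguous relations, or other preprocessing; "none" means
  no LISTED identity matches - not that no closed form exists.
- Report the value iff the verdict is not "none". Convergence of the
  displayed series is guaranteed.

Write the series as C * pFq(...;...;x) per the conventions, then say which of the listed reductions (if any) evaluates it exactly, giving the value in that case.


At argument 1: a 2F1 with upper {-\frac{2}{11}, 4}, lower {\frac{161}{22}}, scaled by C = -\frac{6}{5}. Verdict (x = 1): Gauss's theorem (I1) applies (x = 1: the Gamma ratio telescopes since c-a-b = 7/2 > 0 and a = 4 in Z>0). Sum: -\frac{1156758}{1127357}.

The tell: x = 1 and the running product (C = -6/5, x = 1) telescopes to a rising factorial.
Ratio: r(k) = 1 * (k-\frac{2}{11}) (k+4) / [(k+\frac{161}{22}) (k+1)] - rational; roots negated = parameters, x = 1, C = -\frac{6}{5}.


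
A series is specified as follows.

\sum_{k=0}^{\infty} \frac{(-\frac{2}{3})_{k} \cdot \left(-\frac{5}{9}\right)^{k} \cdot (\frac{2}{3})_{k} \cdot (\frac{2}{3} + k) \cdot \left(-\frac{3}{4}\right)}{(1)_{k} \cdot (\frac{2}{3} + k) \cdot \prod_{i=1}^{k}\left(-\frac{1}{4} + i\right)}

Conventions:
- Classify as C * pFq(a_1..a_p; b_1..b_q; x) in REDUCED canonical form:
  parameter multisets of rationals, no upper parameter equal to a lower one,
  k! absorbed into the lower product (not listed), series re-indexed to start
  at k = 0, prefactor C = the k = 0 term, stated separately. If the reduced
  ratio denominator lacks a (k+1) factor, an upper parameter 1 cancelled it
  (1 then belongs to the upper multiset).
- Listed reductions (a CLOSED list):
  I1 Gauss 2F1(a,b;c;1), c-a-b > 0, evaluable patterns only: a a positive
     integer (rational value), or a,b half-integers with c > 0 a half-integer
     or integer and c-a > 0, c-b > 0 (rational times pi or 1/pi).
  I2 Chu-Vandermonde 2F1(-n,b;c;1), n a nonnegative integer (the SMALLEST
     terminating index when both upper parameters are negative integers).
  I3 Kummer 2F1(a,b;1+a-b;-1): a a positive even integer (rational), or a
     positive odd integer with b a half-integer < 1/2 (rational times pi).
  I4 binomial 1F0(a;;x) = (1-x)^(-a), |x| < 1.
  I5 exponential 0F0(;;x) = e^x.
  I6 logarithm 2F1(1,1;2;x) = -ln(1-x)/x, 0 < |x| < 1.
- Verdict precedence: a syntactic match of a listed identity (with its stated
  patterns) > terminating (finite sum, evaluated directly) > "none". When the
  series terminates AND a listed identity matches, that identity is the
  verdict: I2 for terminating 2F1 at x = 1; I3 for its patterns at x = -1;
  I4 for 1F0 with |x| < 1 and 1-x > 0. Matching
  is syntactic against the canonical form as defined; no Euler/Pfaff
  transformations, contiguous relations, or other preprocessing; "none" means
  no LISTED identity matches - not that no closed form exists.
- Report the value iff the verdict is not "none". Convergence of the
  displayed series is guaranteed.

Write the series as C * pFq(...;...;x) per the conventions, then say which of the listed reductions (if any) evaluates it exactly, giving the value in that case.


The tell: with t_0 = -\frac{3}{4}, striking the common factor k + 2/3 reduces the term (C = -3/4).
Ratio: r(k) = -\frac{5}{9} * (k-\frac{2}{3}) (k+\frac{2}{3}) / [(k+\frac{3}{4}) (k+1)] - rational in k. x = -\frac{5}{9}; t_0 = -\frac{3}{4}; negate the roots.

Classification (C = -\frac{3}{4}): 2F1 with upper {-\frac{2}{3}, \frac{2}{3}}, lower {\frac{3}{4}}, argument x = -\frac{5}{9}. Verdict: none (x = -\frac{5}{9}): each listed identity misses the multisets {-\frac{2}{3}, \frac{2}{3}} ; {\frac{3}{4}}.


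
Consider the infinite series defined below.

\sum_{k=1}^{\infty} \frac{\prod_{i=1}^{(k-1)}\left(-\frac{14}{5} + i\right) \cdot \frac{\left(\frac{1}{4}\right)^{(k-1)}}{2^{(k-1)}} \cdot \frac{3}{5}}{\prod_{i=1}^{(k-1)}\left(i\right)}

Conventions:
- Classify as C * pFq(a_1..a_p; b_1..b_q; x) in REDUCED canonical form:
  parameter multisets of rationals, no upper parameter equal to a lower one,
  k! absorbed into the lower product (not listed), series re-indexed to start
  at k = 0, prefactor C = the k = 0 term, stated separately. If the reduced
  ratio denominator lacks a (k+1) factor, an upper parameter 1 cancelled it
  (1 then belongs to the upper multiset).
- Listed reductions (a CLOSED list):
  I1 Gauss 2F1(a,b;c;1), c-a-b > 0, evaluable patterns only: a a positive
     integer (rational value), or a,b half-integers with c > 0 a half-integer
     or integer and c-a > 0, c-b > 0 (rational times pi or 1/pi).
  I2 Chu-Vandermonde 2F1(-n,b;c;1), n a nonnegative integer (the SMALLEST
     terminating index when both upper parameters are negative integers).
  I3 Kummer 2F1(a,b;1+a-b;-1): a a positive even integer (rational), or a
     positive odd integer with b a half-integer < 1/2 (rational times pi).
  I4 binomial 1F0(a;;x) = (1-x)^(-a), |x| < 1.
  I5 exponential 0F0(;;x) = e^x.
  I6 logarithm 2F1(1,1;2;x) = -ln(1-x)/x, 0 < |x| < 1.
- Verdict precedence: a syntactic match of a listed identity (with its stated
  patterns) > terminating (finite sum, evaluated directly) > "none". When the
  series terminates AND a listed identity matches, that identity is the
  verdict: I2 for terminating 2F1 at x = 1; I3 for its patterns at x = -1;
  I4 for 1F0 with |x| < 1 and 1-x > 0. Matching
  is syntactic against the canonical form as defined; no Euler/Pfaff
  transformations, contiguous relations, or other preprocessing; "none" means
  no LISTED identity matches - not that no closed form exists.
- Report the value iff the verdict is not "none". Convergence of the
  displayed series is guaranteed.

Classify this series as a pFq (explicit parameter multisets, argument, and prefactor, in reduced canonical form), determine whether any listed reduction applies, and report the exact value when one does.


Classification (C = \frac{3}{5}): 1F0 with upper {-\frac{9}{5}}, lower {-}, argument x = \frac{1}{8}. Verdict: the binomial series (I4) matches (the 1F0 binomial series: exponent 9/5, x = \frac{1}{8}). Hence: \frac{3}{5} \cdot \left(\frac{7}{8}\right)^{\frac{9}{5}}.

Key observation: t_0 being \frac{3}{5}, the running product (prefactor 3/5) telescopes to a rising factorial.
Step ratio: r(k) = \frac{1}{8} * (k-\frac{9}{5}) / [(k+1)] - rational; roots negated = parameters, x = \frac{1}{8}, C = \frac{3}{5}.


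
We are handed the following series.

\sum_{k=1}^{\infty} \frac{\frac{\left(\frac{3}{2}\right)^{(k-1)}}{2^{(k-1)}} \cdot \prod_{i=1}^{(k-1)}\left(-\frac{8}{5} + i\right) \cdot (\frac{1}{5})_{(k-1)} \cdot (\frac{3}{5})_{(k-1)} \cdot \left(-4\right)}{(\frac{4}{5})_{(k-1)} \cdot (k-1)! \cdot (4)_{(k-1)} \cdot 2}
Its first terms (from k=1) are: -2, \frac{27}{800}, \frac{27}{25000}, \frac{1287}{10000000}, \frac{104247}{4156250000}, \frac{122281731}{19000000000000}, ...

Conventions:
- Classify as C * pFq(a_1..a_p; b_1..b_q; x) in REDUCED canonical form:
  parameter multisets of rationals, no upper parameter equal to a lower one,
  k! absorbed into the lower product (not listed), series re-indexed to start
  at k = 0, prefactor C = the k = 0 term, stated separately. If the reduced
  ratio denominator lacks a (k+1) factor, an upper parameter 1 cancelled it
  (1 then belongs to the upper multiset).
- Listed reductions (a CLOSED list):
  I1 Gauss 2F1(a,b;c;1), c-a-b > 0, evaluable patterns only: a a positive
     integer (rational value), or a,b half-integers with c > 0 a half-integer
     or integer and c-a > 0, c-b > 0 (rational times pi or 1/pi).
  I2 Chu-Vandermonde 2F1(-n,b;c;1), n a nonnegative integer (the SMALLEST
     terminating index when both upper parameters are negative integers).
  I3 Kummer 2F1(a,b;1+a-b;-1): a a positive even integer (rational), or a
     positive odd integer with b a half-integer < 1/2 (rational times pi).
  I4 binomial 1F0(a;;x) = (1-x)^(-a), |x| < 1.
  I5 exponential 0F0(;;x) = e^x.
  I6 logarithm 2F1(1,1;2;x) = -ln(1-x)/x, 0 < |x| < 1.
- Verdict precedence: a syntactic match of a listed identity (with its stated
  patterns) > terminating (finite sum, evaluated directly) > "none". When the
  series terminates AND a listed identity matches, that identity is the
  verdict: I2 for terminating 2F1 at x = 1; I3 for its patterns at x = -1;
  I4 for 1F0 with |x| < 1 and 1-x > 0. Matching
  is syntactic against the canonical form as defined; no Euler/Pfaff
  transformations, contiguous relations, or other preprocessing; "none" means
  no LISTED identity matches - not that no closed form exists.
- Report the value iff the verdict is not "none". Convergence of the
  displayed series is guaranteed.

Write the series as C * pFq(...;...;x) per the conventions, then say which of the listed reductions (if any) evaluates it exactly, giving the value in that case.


At argument \frac{3}{4}: a 3F2 with upper {-\frac{3}{5}, \frac{1}{5}, \frac{3}{5}}, lower {\frac{4}{5}, 4}, scaled by C = -2. Verdict: none. Every listed pattern misses the 3F2 form at \frac{3}{4}, upper {-\frac{3}{5}, \frac{1}{5}, \frac{3}{5}}.

Structural cue: from the first term -2: the running product (C = -2, x = 3/4) telescopes to a rising factorial.
Term ratio: r(k) = \frac{3}{4} * (k-\frac{3}{5}) (k+\frac{1}{5}) (k+\frac{3}{5}) / [(k+\frac{4}{5}) (k+4) (k+1)] ; factor over Q: parameters, x = \frac{3}{4}, and C = -2.


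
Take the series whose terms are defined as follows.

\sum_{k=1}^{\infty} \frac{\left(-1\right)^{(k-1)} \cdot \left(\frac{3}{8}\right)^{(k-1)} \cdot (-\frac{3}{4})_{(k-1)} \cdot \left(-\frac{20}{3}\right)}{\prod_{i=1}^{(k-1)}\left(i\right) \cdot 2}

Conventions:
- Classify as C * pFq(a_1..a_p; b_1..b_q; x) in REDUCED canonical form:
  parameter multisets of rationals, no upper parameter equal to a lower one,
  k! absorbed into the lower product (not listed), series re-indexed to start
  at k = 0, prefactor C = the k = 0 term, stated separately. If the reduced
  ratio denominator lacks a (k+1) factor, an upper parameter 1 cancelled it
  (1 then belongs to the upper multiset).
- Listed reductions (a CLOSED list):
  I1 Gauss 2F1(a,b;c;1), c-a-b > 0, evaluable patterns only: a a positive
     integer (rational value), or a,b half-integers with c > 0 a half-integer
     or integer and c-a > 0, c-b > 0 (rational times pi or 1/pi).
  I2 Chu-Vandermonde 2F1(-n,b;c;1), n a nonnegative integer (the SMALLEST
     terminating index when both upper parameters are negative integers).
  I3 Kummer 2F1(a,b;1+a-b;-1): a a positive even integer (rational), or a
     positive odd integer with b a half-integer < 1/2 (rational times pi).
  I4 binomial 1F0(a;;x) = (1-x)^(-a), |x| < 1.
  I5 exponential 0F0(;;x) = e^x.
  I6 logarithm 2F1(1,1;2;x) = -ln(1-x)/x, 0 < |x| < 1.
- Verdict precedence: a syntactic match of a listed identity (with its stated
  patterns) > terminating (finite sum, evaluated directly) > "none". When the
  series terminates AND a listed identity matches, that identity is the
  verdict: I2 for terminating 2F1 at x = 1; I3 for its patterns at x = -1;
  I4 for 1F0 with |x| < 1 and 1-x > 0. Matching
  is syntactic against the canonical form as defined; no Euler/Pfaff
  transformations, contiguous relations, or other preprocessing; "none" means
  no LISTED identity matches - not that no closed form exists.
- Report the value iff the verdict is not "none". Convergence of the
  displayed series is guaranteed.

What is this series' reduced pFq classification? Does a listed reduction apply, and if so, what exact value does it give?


Structural cue: t_0 being -\frac{10}{3}, the product of the first k integers (C = -10/3, x = -3/8) is k!.
Step ratio: r(k) = -\frac{3}{8} * (k-\frac{3}{4}) / [(k+1)] - rational; roots negated = parameters, x = -\frac{3}{8}, C = -\frac{10}{3}.

Canonical form: C = -\frac{10}{3} times 1F0 with upper {-\frac{3}{4}}, lower {-}, x = -\frac{3}{8}. Verdict at x = -\frac{3}{8}: the I4 binomial reduction matches (the 1F0 binomial series: exponent 3/4, x = -\frac{3}{8}). Sum: \left(-\frac{10}{3}\right) \cdot \left(\frac{11}{8}\right)^{\frac{3}{4}}.


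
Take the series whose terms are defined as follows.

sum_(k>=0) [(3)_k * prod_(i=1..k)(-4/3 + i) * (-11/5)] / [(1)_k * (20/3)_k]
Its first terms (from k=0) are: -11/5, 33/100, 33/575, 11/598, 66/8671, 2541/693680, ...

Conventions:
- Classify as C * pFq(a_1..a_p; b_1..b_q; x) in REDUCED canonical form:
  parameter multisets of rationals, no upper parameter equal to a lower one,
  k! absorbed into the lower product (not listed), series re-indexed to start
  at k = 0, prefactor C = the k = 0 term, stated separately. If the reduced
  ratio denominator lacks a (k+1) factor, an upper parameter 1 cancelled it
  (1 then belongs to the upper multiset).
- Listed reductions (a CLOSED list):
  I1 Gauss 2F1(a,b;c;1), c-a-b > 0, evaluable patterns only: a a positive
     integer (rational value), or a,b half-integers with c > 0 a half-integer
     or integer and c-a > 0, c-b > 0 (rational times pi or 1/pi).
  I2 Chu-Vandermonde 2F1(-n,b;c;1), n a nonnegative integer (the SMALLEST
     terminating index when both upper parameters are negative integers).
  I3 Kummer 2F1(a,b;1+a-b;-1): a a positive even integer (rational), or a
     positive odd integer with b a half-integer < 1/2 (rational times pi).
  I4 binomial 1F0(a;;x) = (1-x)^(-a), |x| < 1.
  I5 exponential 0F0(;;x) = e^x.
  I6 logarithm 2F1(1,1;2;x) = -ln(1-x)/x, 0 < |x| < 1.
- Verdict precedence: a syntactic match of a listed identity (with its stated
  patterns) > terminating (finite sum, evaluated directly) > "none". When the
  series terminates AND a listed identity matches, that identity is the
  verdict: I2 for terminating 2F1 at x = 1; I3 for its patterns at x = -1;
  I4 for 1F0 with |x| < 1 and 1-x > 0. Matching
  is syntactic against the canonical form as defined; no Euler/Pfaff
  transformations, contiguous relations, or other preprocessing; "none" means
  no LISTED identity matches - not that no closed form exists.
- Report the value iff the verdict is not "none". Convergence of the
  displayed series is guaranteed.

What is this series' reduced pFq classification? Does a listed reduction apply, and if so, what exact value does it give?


x = 1 here; the reduced form reads 2F1, upper {-1/3, 3}, lower {20/3}, C = -11/5. Verdict: Gauss's theorem (I1) matches (x = 1: the Gamma ratio telescopes since c-a-b = 4 > 0 and a = 3 in Z>0). Hence: -14399/8100.

Structural cue: x = 1 and the running product (C = -11/5) telescopes to a rising factorial.
Adjacent-term ratio: r(k) = 1 * (k-1/3) (k+3) / [(k+20/3) (k+1)] - poly over poly, x = 1 from leading terms; C = -11/5 at k = 0.


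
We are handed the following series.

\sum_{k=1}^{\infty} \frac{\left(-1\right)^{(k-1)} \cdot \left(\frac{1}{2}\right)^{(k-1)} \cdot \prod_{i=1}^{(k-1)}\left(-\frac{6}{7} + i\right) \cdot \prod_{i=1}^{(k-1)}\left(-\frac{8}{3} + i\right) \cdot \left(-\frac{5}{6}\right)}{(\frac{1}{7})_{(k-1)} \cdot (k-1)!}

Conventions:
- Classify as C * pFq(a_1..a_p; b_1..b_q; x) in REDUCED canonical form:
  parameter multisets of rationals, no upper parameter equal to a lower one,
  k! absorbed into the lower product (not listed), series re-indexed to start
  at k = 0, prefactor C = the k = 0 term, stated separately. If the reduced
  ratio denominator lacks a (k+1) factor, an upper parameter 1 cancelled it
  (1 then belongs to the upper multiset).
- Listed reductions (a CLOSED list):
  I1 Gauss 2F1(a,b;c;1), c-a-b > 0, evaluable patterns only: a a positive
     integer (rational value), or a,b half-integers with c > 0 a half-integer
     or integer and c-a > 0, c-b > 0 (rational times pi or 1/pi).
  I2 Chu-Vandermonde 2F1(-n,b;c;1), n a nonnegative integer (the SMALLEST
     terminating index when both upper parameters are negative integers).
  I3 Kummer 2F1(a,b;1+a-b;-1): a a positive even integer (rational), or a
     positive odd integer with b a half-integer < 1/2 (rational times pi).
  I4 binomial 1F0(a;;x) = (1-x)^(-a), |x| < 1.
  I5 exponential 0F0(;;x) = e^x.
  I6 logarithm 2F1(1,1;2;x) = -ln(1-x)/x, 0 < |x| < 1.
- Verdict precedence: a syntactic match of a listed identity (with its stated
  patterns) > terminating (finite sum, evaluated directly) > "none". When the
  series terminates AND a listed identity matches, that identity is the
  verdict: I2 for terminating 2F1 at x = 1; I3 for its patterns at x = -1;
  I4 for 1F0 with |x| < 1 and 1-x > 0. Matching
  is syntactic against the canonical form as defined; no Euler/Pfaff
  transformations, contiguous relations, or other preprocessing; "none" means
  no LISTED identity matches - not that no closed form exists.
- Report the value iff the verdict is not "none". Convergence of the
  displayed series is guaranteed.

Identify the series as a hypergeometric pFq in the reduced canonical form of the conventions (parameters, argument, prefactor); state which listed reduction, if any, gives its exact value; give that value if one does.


The series (x = -\frac{1}{2}) is 1F0: upper {-\frac{5}{3}}, lower {-}, prefactor -\frac{5}{6}. Verdict (x = -\frac{1}{2}): the binomial series (I4) applies (the 1F0 binomial series: exponent 5/3, x = -\frac{1}{2}). Exact value: \left(-\frac{5}{6}\right) \cdot \left(\frac{3}{2}\right)^{\frac{5}{3}}.

The tell: x = -\frac{1}{2} and the running product (C = -5/6, x = -1/2) telescopes to a rising factorial.
Consecutive-term ratio: r(k) = -\frac{1}{2} * (k-\frac{5}{3}) / [(k+1)] - poly over poly, x = -\frac{1}{2} from leading terms; C = -\frac{5}{6} at k = 0.


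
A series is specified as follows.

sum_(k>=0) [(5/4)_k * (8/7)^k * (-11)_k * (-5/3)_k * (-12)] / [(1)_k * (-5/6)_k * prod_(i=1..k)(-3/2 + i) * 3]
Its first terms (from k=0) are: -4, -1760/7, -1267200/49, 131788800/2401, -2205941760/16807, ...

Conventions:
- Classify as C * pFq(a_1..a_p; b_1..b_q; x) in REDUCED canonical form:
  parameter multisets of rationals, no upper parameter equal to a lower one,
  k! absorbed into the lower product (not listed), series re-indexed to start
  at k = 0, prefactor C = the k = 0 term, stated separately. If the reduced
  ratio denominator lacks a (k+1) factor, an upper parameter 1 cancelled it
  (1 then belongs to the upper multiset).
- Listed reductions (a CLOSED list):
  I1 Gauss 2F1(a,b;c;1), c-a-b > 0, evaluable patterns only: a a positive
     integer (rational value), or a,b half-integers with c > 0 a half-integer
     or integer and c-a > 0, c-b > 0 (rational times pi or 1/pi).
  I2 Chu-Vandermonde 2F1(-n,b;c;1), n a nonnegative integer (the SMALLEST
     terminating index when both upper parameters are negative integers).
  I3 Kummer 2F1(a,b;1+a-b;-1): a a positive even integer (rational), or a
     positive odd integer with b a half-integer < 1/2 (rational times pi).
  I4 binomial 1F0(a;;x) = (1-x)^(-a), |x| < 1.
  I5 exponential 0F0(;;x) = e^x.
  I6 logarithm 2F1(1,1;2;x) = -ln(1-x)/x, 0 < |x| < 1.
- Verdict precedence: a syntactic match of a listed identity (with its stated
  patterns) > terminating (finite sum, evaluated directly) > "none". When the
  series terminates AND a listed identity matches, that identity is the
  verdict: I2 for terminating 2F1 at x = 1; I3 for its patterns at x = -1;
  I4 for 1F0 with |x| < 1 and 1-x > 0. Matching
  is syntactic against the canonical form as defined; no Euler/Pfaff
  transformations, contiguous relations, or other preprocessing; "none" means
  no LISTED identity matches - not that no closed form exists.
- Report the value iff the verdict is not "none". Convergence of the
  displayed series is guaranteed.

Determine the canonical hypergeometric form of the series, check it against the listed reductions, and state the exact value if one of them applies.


Prefactor -4, argument 8/7: 3F2 with upper {-11, -5/3, 5/4} over lower {-5/6, -1/2}. Verdict: terminating. (-11)_k vanishes past k = 11, leaving a 12-term sum, computed directly. Value: -1081452876110181262164/90794594763389293.

Structural cue: t_0 being -4, the constant factors (prefactor -4) combine into one prefactor.
Consecutive-term ratio: r(k) = (8/7) * (k-11) (k-5/3) (k+5/4) / [(k-5/6) (k-1/2) (k+1)] - poly over poly, x = (8/7) from leading terms; C = -4 at k = 0.


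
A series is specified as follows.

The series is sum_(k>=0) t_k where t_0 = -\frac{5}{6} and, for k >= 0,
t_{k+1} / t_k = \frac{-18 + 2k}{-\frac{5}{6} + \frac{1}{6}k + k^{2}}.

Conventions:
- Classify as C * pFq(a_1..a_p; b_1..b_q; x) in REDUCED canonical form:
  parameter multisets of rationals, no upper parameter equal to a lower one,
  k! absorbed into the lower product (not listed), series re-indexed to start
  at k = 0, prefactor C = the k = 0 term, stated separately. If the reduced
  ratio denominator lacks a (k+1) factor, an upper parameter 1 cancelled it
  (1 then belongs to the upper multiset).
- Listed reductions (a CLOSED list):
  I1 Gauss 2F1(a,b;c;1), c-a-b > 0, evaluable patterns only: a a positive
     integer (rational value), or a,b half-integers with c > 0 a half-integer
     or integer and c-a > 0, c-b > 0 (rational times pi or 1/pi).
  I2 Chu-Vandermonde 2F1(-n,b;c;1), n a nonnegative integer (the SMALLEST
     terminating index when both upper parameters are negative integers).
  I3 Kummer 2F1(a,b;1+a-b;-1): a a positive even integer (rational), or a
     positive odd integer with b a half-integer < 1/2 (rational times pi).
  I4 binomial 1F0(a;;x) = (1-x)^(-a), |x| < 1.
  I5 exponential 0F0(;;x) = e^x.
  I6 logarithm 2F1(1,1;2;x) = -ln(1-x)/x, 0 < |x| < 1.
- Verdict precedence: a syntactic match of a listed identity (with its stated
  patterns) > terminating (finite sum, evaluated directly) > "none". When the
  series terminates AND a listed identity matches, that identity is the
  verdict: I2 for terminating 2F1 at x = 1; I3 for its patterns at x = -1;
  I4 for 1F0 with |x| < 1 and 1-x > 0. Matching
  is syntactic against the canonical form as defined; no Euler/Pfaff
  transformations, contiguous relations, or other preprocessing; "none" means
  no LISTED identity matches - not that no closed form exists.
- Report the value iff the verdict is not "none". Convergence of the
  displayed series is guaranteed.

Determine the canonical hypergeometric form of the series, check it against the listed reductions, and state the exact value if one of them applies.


Prefactor -\frac{5}{6}, argument 2: 1F1 with upper {-9} over lower {-\frac{5}{6}}. Verdict: terminating. With -9 upstairs the series is a 10-term polynomial sum; evaluated term by term. Its exact value is -\frac{365470662257}{12791401350}.

Structural cue: t_0 being -\frac{5}{6}, roots of the ratio polynomials (C = -5/6) are the negated parameters.
Adjacent-term ratio: r(k) = 2 * (k-9) / [(k-\frac{5}{6}) (k+1)] - rational in k. x = 2; t_0 = -\frac{5}{6}; negate the roots.


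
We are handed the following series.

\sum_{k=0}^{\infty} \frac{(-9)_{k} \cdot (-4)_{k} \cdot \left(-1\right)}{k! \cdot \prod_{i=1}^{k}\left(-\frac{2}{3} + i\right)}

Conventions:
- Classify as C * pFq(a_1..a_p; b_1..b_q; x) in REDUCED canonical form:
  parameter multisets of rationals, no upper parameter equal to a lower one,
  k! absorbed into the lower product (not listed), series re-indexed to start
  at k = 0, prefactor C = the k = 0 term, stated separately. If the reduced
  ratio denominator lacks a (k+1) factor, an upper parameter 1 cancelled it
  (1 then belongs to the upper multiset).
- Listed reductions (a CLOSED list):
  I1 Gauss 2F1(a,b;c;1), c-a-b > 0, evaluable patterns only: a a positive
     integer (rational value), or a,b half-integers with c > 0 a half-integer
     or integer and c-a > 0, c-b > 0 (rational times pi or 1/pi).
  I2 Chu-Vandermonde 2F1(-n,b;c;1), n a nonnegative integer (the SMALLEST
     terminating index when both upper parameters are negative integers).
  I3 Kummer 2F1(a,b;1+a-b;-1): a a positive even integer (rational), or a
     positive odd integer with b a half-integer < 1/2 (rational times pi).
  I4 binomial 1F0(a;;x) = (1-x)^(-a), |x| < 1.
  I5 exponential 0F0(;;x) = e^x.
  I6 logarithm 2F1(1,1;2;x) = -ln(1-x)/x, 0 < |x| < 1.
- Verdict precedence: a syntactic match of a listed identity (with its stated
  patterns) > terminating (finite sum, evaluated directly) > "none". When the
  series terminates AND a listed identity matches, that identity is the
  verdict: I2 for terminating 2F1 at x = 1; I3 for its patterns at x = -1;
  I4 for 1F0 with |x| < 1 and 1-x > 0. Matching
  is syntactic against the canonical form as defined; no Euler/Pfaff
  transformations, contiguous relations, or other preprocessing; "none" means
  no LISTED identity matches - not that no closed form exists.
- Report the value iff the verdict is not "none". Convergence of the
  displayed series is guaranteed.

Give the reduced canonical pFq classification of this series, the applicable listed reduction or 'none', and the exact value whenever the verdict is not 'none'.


Reduced: x = 1, 2F1, upper = {-9, -4}, lower = {\frac{1}{3}}, C = -1. Verdict: the Chu-Vandermonde identity I2 fires (terminating 2F1 at x = 1 with n = 4, b = -9, c = \frac{1}{3}). Value: -\frac{19499}{5}.

Structural cue: from the first term -1: the lower running product (prefactor -1) is a rising factorial.
Step ratio: r(k) = 1 * (k-9) (k-4) / [(k+\frac{1}{3}) (k+1)] - rational in k, leading ratio 1; with t_0 = -1, classification follows.


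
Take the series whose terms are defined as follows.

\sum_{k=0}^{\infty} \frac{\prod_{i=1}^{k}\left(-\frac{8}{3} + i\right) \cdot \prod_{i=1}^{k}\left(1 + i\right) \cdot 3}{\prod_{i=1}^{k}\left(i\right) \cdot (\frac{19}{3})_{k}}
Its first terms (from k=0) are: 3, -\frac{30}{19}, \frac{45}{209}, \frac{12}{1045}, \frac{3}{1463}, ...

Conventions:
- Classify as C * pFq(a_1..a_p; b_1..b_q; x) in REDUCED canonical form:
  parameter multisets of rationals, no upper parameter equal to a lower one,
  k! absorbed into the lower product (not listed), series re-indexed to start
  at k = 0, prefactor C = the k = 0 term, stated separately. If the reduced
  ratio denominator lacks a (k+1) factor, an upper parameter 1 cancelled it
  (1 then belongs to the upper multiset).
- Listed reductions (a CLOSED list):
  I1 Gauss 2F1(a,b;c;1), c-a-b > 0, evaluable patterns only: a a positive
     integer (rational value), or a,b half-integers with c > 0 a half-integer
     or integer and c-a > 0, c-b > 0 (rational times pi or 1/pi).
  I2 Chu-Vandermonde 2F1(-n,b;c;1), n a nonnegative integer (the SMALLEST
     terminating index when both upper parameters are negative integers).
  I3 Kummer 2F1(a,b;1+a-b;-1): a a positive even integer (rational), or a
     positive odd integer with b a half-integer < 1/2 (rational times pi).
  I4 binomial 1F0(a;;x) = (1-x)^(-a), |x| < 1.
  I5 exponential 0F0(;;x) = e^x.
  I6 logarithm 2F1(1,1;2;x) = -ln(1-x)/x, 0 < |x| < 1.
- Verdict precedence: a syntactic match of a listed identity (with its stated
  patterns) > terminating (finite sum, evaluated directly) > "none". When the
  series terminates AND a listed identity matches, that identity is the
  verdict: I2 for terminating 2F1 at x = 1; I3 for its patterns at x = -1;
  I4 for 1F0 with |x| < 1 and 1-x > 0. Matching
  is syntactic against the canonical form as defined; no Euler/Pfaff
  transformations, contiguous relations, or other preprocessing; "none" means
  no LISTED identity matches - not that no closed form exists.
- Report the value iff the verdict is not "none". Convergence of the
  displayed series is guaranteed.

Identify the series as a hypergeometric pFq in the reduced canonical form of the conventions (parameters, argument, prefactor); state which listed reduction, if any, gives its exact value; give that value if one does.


Canonical form: C = 3 times 2F1 with upper {-\frac{5}{3}, 2}, lower {\frac{19}{3}}, x = 1. Verdict: the Gauss summation I1 matches (x = 1: the Gamma ratio telescopes since c-a-b = 6 > 0 and a = 2 in Z>0). Exact value: \frac{104}{63}.

Key observation: from the first term 3: the running product (prefactor 3) telescopes to a rising factorial.
Step ratio: r(k) = 1 * (k-\frac{5}{3}) (k+2) / [(k+\frac{19}{3}) (k+1)] ; factor over Q: parameters, x = 1, and C = 3.


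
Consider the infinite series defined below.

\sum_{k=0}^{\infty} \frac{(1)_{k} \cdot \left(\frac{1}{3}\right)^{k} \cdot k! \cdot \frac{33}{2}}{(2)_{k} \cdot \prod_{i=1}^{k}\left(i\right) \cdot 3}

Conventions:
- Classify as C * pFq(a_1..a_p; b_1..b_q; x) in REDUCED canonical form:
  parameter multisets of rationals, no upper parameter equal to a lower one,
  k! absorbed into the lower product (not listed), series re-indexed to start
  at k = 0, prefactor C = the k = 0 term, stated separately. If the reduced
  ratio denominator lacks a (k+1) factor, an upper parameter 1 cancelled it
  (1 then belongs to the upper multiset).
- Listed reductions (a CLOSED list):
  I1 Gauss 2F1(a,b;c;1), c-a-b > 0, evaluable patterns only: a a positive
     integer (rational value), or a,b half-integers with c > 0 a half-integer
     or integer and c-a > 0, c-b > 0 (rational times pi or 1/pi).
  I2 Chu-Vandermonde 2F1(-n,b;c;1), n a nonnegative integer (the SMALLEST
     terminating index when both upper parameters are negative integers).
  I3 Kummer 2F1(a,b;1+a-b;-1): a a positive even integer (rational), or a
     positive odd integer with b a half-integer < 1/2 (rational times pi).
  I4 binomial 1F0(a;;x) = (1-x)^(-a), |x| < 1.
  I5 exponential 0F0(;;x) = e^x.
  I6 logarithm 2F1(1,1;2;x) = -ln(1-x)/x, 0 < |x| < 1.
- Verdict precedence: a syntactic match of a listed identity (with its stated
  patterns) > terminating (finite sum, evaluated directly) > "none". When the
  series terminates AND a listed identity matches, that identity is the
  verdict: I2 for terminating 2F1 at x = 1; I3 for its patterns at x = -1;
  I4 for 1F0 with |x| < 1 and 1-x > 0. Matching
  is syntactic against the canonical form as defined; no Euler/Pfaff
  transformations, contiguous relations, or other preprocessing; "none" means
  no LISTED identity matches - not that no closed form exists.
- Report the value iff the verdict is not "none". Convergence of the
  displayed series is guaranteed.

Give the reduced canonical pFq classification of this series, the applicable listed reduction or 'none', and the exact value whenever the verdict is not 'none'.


The tell: with t_0 = \frac{11}{2}, the constant factors (prefactor 11/2) combine into one prefactor.
Adjacent-term ratio: r(k) = \frac{1}{3} * (k+1) (k+1) / [(k+2) (k+1)] - rational in k. x = \frac{1}{3}; t_0 = \frac{11}{2}; negate the roots.

At argument \frac{1}{3}: a 2F1 with upper {1, 1}, lower {2}, scaled by C = \frac{11}{2}. Verdict (x = \frac{1}{3}): the logarithmic series (I6) applies (the logarithm: parameters (1,1;2), x = \frac{1}{3}). Sum: \left(-\frac{33}{2}\right) \cdot \ln\left(\frac{2}{3}\right).


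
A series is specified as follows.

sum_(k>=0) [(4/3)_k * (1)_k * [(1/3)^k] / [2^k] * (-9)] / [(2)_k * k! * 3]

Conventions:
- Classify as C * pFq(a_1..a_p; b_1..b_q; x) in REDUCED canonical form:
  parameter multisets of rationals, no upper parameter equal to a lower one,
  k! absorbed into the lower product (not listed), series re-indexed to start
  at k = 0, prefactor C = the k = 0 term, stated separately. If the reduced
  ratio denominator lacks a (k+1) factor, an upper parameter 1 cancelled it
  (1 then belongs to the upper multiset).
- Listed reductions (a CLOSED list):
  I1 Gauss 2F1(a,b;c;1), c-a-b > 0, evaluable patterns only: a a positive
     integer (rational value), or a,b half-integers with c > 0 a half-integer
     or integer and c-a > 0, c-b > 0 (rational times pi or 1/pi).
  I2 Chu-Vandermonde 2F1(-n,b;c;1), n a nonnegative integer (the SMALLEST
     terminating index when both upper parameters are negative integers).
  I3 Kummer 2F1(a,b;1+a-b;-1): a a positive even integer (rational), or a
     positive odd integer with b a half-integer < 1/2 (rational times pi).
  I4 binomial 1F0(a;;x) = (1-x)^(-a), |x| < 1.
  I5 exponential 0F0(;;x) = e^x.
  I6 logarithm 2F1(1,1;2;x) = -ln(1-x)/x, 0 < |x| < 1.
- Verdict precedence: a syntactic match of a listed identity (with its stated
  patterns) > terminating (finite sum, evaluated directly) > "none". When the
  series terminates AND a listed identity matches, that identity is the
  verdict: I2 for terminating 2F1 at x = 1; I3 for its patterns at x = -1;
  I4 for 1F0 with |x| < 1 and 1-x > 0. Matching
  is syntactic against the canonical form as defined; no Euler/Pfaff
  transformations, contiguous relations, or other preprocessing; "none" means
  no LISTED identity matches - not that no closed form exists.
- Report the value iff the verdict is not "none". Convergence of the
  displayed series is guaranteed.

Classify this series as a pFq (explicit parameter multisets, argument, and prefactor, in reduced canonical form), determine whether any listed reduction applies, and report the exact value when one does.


Canonical form: C = -3 times 2F1 with upper {1, 4/3}, lower {2}, x = 1/6. Verdict: none. No listed pattern accepts 2F1(1, 4/3; 2; 1/6).

Structural cue: x = (1/6) and the two k-th powers (C = -3, x = 1/6) combine into one argument.
Adjacent-term ratio: r(k) = (1/6) * (k+1) (k+4/3) / [(k+2) (k+1)] - rational in k. x = (1/6); t_0 = -3; negate the roots.
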